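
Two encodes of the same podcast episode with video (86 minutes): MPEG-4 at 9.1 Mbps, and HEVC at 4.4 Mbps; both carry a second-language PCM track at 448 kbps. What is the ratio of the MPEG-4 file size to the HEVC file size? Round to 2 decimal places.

1.97

86 min = 5160 s
Audio: 448 kbps = 0.448 Mbps.
MPEG-4: 9.548 Mbps × 5160 s = 49267.7 Mb = 6.158 GB.
HEVC: 4.848 Mbps × 5160 s = 25015.7 Mb = 3.127 GB.
Ratio: 6.158 / 3.127 = 1.969.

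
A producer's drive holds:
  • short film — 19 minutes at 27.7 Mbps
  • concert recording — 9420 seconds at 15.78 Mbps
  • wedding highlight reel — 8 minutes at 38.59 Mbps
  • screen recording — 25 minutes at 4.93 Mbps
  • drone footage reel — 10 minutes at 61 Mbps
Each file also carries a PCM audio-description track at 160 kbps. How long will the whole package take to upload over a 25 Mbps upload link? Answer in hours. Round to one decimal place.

Audio: 160 kbps = 0.160 Mbps.
short film: 27.860 Mbps × 1140 s = 31760.4 Mb
concert recording: 15.940 Mbps × 9420 s = 150154.8 Mb
wedding highlight reel: 38.750 Mbps × 480 s = 18600.0 Mb
screen recording: 5.090 Mbps × 1500 s = 7635.0 Mb
drone footage reel: 61.160 Mbps × 600 s = 36696.0 Mb
Total: 244846.2 Mb = 30605.8 MB.
At 25 Mbps: 244846.2 / 25 = 9794 s ≈ 2.72 hours.

2.7 hours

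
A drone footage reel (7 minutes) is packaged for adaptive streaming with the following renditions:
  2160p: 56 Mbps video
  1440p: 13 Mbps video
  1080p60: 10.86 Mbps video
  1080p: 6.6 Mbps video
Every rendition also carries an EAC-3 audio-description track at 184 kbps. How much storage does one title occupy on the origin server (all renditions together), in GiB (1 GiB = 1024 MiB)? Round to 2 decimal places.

7 min = 420 s
Audio: 184 kbps = 0.184 Mbps.
Sum of rendition bitrates: (56+0.184) + (13+0.184) + (10.86+0.184) + (6.6+0.184) = 87.196 Mbps.
× 420 s = 36,622 Mb = 4,578 MB = 4.263 GiB.

4.26 GiB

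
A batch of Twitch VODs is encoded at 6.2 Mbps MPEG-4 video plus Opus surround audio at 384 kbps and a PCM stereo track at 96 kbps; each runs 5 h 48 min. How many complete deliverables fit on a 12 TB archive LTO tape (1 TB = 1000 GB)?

5 h 48 min = 348 min = 20880 s
Audio total: 384 + 96 = 480 kbps = 0.480 Mbps.
Total bitrate: 6.680 Mbps.
Per item: 6.680 Mbps × 20880 s = 139,478 Mb = 17,435 MB.
Capacity: 12 TB = 96,000,000 Mb; 688.28 items → 688 complete.

688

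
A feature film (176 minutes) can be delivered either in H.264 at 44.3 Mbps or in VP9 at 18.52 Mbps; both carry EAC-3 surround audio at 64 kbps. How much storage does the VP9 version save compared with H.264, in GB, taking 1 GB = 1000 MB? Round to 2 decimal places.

176 min = 10560 s
Audio: 64 kbps = 0.064 Mbps.
H.264: 44.364 Mbps × 10560 s = 468483.8 Mb = 58.560 GB.
VP9: 18.584 Mbps × 10560 s = 196247.0 Mb = 24.531 GB.
Saving: 58.560 − 24.531 = 34.030 GB.

34.03 GB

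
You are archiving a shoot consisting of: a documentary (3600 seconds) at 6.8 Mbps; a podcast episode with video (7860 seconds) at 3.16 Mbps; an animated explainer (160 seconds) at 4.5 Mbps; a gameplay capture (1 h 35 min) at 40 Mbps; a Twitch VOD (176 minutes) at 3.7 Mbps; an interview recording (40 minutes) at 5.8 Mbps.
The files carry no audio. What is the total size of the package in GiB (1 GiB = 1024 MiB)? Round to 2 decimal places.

documentary: 6.800 Mbps × 3600 s = 24480.0 Mb
podcast episode with video: 3.160 Mbps × 7860 s = 24837.6 Mb
animated explainer: 4.500 Mbps × 160 s = 720.0 Mb
gameplay capture: 40.000 Mbps × 5700 s = 228000.0 Mb
Twitch VOD: 3.700 Mbps × 10560 s = 39072.0 Mb
interview recording: 5.800 Mbps × 2400 s = 13920.0 Mb
Total: 331029.6 Mb = 41378.7 MB.
= 38.54 GiB.

38.54 GiB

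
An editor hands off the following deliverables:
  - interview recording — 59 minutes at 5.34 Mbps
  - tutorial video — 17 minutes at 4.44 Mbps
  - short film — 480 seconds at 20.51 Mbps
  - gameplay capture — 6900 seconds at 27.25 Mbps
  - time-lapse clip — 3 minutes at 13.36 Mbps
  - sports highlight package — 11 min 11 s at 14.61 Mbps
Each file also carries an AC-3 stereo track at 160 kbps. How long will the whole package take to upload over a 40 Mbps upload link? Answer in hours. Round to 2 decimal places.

Audio: 160 kbps = 0.160 Mbps.
interview recording: 5.500 Mbps × 3540 s = 19470.0 Mb
tutorial video: 4.600 Mbps × 1020 s = 4692.0 Mb
short film: 20.670 Mbps × 480 s = 9921.6 Mb
gameplay capture: 27.410 Mbps × 6900 s = 189129.0 Mb
time-lapse clip: 13.520 Mbps × 180 s = 2433.6 Mb
sports highlight package: 14.770 Mbps × 671 s = 9910.7 Mb
Total: 235556.9 Mb = 29444.6 MB.
At 40 Mbps: 235556.9 / 40 = 5889 s ≈ 1.64 hours.

1.64 hours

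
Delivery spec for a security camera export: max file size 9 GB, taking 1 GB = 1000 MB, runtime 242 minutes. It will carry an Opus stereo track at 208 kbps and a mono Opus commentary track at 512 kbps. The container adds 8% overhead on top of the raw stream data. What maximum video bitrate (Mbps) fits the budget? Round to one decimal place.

3.9 Mbps

Budget: 9 GB = 72000.0 Mb.
Stream payload after overhead: 72000.0 / 1.08 = 66666.7 Mb.
242 min = 14520 s
Total bitrate budget: 66666.7 Mb / 14520 s = 4.591 Mbps.
Audio total: 208 + 512 = 720 kbps = 0.720 Mbps.
Video: 4.591 − 0.720 = 3.871 Mbps.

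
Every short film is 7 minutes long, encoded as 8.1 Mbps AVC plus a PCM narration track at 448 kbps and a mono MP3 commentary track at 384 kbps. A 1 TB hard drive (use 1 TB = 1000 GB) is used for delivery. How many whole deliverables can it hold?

2132

7 min = 420 s
Audio total: 448 + 384 = 832 kbps = 0.832 Mbps.
Total bitrate: 8.932 Mbps.
Per item: 8.932 Mbps × 420 s = 3,751 Mb = 468.9 MB.
Capacity: 1 TB = 8,000,000 Mb; 2132.51 items → 2132 complete.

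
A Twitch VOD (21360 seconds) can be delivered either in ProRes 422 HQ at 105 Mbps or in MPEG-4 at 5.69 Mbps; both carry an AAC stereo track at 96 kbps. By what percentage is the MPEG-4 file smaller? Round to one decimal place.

Audio: 96 kbps = 0.096 Mbps.
ProRes 422 HQ: 105.096 Mbps × 21360 s = 2244850.6 Mb = 261.335 GiB.
MPEG-4: 5.786 Mbps × 21360 s = 123589.0 Mb = 14.388 GiB.
Reduction: (1 − 14.388/261.335) × 100 = 94.49%.

94.5%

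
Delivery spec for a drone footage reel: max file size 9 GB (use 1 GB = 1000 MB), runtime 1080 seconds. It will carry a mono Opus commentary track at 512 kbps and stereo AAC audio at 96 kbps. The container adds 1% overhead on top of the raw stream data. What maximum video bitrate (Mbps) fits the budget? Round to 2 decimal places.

65.40 Mbps

Budget: 9 GB = 72000.0 Mb.
Stream payload after overhead: 72000.0 / 1.01 = 71287.1 Mb.
Total bitrate budget: 71287.1 Mb / 1080 s = 66.007 Mbps.
Audio total: 512 + 96 = 608 kbps = 0.608 Mbps.
Video: 66.007 − 0.608 = 65.399 Mbps.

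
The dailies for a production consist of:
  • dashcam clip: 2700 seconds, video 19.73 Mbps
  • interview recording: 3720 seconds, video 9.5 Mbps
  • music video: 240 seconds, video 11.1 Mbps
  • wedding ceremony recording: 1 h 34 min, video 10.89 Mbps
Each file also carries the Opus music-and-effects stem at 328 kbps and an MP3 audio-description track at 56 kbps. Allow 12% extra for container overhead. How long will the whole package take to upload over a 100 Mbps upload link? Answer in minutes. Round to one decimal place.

29.4 minutes

Audio total: 328 + 56 = 384 kbps = 0.384 Mbps.
dashcam clip: 20.114 Mbps × 2700 s × 1.12 = 60824.7 Mb
interview recording: 9.884 Mbps × 3720 s × 1.12 = 41180.7 Mb
music video: 11.484 Mbps × 240 s × 1.12 = 3086.9 Mb
wedding ceremony recording: 11.274 Mbps × 5640 s × 1.12 = 71215.6 Mb
Total: 176307.9 Mb = 22038.5 MB.
At 100 Mbps: 176307.9 / 100 = 1763 s ≈ 29.4 minutes.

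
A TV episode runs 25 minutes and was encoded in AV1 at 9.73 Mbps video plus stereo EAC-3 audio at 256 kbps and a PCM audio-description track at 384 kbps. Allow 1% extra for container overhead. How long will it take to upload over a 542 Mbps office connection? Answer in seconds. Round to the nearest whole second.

25 min = 1500 s
Audio total: 256 + 384 = 640 kbps = 0.640 Mbps.
Total bitrate: 10.370 Mbps.
File: 10.370 Mbps × 1500 s = 15555.0 Mb.
With 1% container overhead: ×1.01. → 15710.5 Mb.
At 542 Mbps: 15710.5 / 542 = 29.0 s ≈ 29 seconds.

29 seconds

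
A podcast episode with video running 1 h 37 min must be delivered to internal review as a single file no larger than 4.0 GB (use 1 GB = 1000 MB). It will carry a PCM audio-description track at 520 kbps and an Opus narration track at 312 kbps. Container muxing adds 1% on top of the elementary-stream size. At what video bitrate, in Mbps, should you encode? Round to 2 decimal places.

Budget: 4.0 GB = 32000.0 Mb.
Stream payload after overhead: 32000.0 / 1.01 = 31683.2 Mb.
1 h 37 min = 97 min = 5820 s
Total bitrate budget: 31683.2 Mb / 5820 s = 5.444 Mbps.
Audio total: 520 + 312 = 832 kbps = 0.832 Mbps.
Video: 5.444 − 0.832 = 4.612 Mbps.

4.61 Mbps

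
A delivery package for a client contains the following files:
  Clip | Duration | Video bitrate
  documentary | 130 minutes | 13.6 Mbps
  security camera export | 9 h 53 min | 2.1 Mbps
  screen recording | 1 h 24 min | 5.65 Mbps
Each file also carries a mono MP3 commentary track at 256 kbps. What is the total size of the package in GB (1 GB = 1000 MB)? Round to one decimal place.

27.7 GB

Audio: 256 kbps = 0.256 Mbps.
documentary: 13.856 Mbps × 7800 s = 108076.8 Mb
security camera export: 2.356 Mbps × 35580 s = 83826.5 Mb
screen recording: 5.906 Mbps × 5040 s = 29766.2 Mb
Total: 221669.5 Mb = 27708.7 MB.
= 27.71 GB.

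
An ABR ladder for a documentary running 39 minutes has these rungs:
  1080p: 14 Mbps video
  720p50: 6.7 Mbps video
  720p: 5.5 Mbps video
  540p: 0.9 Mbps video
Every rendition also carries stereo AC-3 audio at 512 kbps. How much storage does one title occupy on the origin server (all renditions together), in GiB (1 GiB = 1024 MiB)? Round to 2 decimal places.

7.94 GiB

39 min = 2340 s
Audio: 512 kbps = 0.512 Mbps.
Sum of rendition bitrates: (14+0.512) + (6.7+0.512) + (5.5+0.512) + (0.9+0.512) = 29.148 Mbps.
× 2340 s = 68,206 Mb = 8,526 MB = 7.940 GiB.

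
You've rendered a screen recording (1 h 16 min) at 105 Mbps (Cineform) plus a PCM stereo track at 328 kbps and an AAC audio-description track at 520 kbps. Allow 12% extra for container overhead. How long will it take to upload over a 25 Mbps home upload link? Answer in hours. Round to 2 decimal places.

1 h 16 min = 76 min = 4560 s
Audio total: 328 + 520 = 848 kbps = 0.848 Mbps.
Total bitrate: 105.848 Mbps.
File: 105.848 Mbps × 4560 s = 482666.9 Mb.
With 12% container overhead: ×1.12. → 540586.9 Mb.
At 25 Mbps: 540586.9 / 25 = 21623.5 s ≈ 6.01 hours.

6.01 hours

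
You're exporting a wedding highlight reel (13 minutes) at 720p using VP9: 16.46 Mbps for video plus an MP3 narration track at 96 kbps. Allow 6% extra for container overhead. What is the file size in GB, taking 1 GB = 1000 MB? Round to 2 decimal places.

13 min = 780 s
Audio: 96 kbps = 0.096 Mbps.
Total bitrate: 16.46 + 0.096 = 16.556 Mbps.
Stream data: 16.556 Mbps × 780 s = 12913.7 Mb.
With 6% container overhead: ×1.06.
13,689 Mb ÷ 8 = 1,711 MB → 1.711 GB.

1.71 GB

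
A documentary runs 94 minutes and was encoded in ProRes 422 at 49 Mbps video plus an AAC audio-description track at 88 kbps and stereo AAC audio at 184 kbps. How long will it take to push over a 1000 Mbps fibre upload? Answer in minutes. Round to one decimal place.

94 min = 5640 s
Audio total: 88 + 184 = 272 kbps = 0.272 Mbps.
Total bitrate: 49.272 Mbps.
File: 49.272 Mbps × 5640 s = 277894.1 Mb.
At 1000 Mbps: 277894.1 / 1000 = 277.9 s ≈ 4.63 minutes.

4.6 minutes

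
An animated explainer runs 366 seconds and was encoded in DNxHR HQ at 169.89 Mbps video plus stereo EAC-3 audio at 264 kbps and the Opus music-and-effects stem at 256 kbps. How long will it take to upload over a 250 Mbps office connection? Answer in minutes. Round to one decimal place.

4.2 minutes

Audio total: 264 + 256 = 520 kbps = 0.520 Mbps.
Total bitrate: 170.410 Mbps.
File: 170.410 Mbps × 366 s = 62370.1 Mb.
At 250 Mbps: 62370.1 / 250 = 249.5 s ≈ 4.16 minutes.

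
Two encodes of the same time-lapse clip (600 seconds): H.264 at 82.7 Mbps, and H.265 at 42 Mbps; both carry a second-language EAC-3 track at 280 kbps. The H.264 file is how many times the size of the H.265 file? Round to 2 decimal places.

1.96

Audio: 280 kbps = 0.280 Mbps.
H.264: 82.980 Mbps × 600 s = 49788.0 Mb = 6.223 GB.
H.265: 42.280 Mbps × 600 s = 25368.0 Mb = 3.171 GB.
Ratio: 6.223 / 3.171 = 1.963.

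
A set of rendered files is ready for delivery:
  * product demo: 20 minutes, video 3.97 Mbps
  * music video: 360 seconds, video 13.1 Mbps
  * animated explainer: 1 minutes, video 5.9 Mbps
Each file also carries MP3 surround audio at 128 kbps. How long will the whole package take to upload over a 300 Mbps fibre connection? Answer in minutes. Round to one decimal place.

0.6 minutes

Audio: 128 kbps = 0.128 Mbps.
product demo: 4.098 Mbps × 1200 s = 4917.6 Mb
music video: 13.228 Mbps × 360 s = 4762.1 Mb
animated explainer: 6.028 Mbps × 60 s = 361.7 Mb
Total: 10041.4 Mb = 1255.2 MB.
At 300 Mbps: 10041.4 / 300 = 33 s ≈ 0.558 minutes.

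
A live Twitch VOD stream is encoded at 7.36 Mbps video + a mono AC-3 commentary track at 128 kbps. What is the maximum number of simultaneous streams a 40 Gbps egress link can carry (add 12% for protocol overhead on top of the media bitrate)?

Audio: 128 kbps = 0.128 Mbps.
Per-viewer media rate: 7.488 Mbps.
On the wire with 12% overhead: 8.387 Mbps.
40 Gbps = 40,000 Mbps; 40,000 / 8.387 = 4769.54 → 4769 viewers.

4769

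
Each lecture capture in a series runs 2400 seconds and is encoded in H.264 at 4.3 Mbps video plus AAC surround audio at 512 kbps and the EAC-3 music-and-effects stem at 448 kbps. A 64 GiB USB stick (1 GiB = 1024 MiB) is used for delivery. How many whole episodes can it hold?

43

Audio total: 512 + 448 = 960 kbps = 0.960 Mbps.
Total bitrate: 5.260 Mbps.
Per item: 5.260 Mbps × 2400 s = 12,624 Mb = 1,578 MB.
Capacity: 64 GiB = 549,756 Mb; 43.55 items → 43 complete.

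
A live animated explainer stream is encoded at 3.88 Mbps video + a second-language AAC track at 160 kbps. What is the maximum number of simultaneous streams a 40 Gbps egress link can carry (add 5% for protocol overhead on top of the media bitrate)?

9429

Audio: 160 kbps = 0.160 Mbps.
Per-viewer media rate: 4.040 Mbps.
On the wire with 5% overhead: 4.242 Mbps.
40 Gbps = 40,000 Mbps; 40,000 / 4.242 = 9429.51 → 9429 viewers.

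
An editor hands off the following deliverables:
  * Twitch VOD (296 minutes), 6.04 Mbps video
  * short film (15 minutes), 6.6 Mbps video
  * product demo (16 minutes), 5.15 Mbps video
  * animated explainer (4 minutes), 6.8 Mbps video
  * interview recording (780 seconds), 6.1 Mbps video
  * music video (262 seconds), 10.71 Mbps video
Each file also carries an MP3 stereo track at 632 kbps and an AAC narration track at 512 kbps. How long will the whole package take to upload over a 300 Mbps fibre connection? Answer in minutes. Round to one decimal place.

8.4 minutes

Audio total: 632 + 512 = 1144 kbps = 1.144 Mbps.
Twitch VOD: 7.184 Mbps × 17760 s = 127587.8 Mb
short film: 7.744 Mbps × 900 s = 6969.6 Mb
product demo: 6.294 Mbps × 960 s = 6042.2 Mb
animated explainer: 7.944 Mbps × 240 s = 1906.6 Mb
interview recording: 7.244 Mbps × 780 s = 5650.3 Mb
music video: 11.854 Mbps × 262 s = 3105.7 Mb
Total: 151262.3 Mb = 18907.8 MB.
At 300 Mbps: 151262.3 / 300 = 504 s ≈ 8.4 minutes.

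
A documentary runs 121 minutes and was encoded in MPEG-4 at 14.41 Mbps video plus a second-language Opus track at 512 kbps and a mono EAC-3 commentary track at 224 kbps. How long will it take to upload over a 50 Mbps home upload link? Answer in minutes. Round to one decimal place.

121 min = 7260 s
Audio total: 512 + 224 = 736 kbps = 0.736 Mbps.
Total bitrate: 15.146 Mbps.
File: 15.146 Mbps × 7260 s = 109960.0 Mb.
At 50 Mbps: 109960.0 / 50 = 2199.2 s ≈ 36.7 minutes.

36.7 minutes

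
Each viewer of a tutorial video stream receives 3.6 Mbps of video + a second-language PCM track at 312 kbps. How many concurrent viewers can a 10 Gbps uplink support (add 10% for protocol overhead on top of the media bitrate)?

Audio: 312 kbps = 0.312 Mbps.
Per-viewer media rate: 3.912 Mbps.
On the wire with 10% overhead: 4.303 Mbps.
10 Gbps = 10,000 Mbps; 10,000 / 4.303 = 2323.85 → 2323 viewers.

2323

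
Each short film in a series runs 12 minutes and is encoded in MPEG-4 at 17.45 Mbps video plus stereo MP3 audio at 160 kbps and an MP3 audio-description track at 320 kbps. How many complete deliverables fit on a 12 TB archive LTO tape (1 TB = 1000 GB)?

7436

12 min = 720 s
Audio total: 160 + 320 = 480 kbps = 0.480 Mbps.
Total bitrate: 17.930 Mbps.
Per item: 17.930 Mbps × 720 s = 12,910 Mb = 1,614 MB.
Capacity: 12 TB = 96,000,000 Mb; 7436.33 items → 7436 complete.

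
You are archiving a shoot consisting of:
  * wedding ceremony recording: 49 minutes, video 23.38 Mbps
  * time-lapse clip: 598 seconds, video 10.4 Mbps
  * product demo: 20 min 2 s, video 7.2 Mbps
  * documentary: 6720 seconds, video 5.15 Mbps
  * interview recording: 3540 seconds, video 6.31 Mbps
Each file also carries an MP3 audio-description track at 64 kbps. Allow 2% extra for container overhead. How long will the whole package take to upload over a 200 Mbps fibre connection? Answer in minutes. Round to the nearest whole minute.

12 minutes

Audio: 64 kbps = 0.064 Mbps.
wedding ceremony recording: 23.444 Mbps × 2940 s × 1.02 = 70303.9 Mb
time-lapse clip: 10.464 Mbps × 598 s × 1.02 = 6382.6 Mb
product demo: 7.264 Mbps × 1202 s × 1.02 = 8906.0 Mb
documentary: 5.214 Mbps × 6720 s × 1.02 = 35738.8 Mb
interview recording: 6.374 Mbps × 3540 s × 1.02 = 23015.2 Mb
Total: 144346.5 Mb = 18043.3 MB.
At 200 Mbps: 144346.5 / 200 = 722 s ≈ 12 minutes.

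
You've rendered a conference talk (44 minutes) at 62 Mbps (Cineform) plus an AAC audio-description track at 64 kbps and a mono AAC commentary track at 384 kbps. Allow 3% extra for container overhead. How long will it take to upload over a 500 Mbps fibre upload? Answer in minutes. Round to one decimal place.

44 min = 2640 s
Audio total: 64 + 384 = 448 kbps = 0.448 Mbps.
Total bitrate: 62.448 Mbps.
File: 62.448 Mbps × 2640 s = 164862.7 Mb.
With 3% container overhead: ×1.03. → 169808.6 Mb.
At 500 Mbps: 169808.6 / 500 = 339.6 s ≈ 5.66 minutes.

5.7 minutes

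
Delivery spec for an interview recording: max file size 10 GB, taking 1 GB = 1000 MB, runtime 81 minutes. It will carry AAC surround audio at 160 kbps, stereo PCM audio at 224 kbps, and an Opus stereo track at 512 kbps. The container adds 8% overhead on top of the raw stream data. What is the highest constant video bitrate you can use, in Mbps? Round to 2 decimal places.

14.35 Mbps

Budget: 10 GB = 80000.0 Mb.
Stream payload after overhead: 80000.0 / 1.08 = 74074.1 Mb.
81 min = 4860 s
Total bitrate budget: 74074.1 Mb / 4860 s = 15.242 Mbps.
Audio total: 160 + 224 + 512 = 896 kbps = 0.896 Mbps.
Video: 15.242 − 0.896 = 14.346 Mbps.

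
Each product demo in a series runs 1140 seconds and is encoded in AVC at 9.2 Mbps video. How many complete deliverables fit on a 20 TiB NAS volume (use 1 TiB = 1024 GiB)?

Per item: 9.200 Mbps × 1140 s = 10,488 Mb = 1,311 MB.
Capacity: 20 TiB = 175,921,860 Mb; 16773.63 items → 16773 complete.

16773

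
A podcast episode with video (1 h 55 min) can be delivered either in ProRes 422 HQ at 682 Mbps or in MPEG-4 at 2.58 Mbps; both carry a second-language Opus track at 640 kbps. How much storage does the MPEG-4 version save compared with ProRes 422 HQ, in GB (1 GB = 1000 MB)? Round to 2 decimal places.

586.00 GB

1 h 55 min = 115 min = 6900 s
Audio: 640 kbps = 0.640 Mbps.
ProRes 422 HQ: 682.640 Mbps × 6900 s = 4710216.0 Mb = 588.777 GB.
MPEG-4: 3.220 Mbps × 6900 s = 22218.0 Mb = 2.777 GB.
Saving: 588.777 − 2.777 = 586.000 GB.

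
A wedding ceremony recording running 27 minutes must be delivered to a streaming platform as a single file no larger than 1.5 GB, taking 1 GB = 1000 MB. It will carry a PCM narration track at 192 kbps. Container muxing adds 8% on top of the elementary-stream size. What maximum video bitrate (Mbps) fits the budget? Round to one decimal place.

Budget: 1.5 GB = 12000.0 Mb.
Stream payload after overhead: 12000.0 / 1.08 = 11111.1 Mb.
27 min = 1620 s
Total bitrate budget: 11111.1 Mb / 1620 s = 6.859 Mbps.
Audio: 192 kbps = 0.192 Mbps.
Video: 6.859 − 0.192 = 6.667 Mbps.

6.7 Mbps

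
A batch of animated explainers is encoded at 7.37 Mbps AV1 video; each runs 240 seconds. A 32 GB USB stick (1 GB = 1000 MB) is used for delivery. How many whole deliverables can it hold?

Per item: 7.370 Mbps × 240 s = 1,769 Mb = 221.1 MB.
Capacity: 32 GB = 256,000 Mb; 144.73 items → 144 complete.

144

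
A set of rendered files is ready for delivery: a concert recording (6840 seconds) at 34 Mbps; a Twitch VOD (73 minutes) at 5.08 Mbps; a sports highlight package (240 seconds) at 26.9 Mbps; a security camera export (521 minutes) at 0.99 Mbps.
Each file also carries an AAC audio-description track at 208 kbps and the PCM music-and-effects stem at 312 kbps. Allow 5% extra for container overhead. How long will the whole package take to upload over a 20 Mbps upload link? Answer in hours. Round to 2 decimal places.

Audio total: 208 + 312 = 520 kbps = 0.520 Mbps.
concert recording: 34.520 Mbps × 6840 s × 1.05 = 247922.6 Mb
Twitch VOD: 5.600 Mbps × 4380 s × 1.05 = 25754.4 Mb
sports highlight package: 27.420 Mbps × 240 s × 1.05 = 6909.8 Mb
security camera export: 1.510 Mbps × 31260 s × 1.05 = 49562.7 Mb
Total: 330149.6 Mb = 41268.7 MB.
At 20 Mbps: 330149.6 / 20 = 16507 s ≈ 4.59 hours.

4.59 hours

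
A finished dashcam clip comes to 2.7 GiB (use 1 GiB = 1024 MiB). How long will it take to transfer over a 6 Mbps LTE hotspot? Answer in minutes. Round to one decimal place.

64.4 minutes

File: 2.7 GiB = 23192.8 Mb.
At 6 Mbps: 23192.8 / 6 = 3865.5 s ≈ 64.4 minutes.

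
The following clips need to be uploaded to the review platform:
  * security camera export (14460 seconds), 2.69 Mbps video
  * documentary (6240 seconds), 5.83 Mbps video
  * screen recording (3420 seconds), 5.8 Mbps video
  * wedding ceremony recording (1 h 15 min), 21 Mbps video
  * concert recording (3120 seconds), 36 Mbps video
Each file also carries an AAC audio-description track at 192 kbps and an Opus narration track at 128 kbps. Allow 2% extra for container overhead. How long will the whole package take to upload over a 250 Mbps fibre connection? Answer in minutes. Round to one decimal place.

Audio total: 192 + 128 = 320 kbps = 0.320 Mbps.
security camera export: 3.010 Mbps × 14460 s × 1.02 = 44395.1 Mb
documentary: 6.150 Mbps × 6240 s × 1.02 = 39143.5 Mb
screen recording: 6.120 Mbps × 3420 s × 1.02 = 21349.0 Mb
wedding ceremony recording: 21.320 Mbps × 4500 s × 1.02 = 97858.8 Mb
concert recording: 36.320 Mbps × 3120 s × 1.02 = 115584.8 Mb
Total: 318331.2 Mb = 39791.4 MB.
At 250 Mbps: 318331.2 / 250 = 1273 s ≈ 21.2 minutes.

21.2 minutes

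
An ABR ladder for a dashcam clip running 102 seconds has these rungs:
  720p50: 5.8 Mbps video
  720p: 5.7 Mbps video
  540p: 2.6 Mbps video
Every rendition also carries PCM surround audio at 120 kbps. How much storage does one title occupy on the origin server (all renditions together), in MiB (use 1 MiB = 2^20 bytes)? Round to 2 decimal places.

175.82 MiB

Audio: 120 kbps = 0.120 Mbps.
Sum of rendition bitrates: (5.8+0.120) + (5.7+0.120) + (2.6+0.120) = 14.460 Mbps.
× 102 s = 1,475 Mb = 184.4 MB = 175.8 MiB.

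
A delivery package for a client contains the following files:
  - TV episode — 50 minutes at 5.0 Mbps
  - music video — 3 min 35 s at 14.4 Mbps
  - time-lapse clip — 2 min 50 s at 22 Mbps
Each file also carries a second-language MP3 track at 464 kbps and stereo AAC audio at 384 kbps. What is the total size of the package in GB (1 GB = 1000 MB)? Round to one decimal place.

3.1 GB

Audio total: 464 + 384 = 848 kbps = 0.848 Mbps.
TV episode: 5.848 Mbps × 3000 s = 17544.0 Mb
music video: 15.248 Mbps × 215 s = 3278.3 Mb
time-lapse clip: 22.848 Mbps × 170 s = 3884.2 Mb
Total: 24706.5 Mb = 3088.3 MB.
= 3.088 GB.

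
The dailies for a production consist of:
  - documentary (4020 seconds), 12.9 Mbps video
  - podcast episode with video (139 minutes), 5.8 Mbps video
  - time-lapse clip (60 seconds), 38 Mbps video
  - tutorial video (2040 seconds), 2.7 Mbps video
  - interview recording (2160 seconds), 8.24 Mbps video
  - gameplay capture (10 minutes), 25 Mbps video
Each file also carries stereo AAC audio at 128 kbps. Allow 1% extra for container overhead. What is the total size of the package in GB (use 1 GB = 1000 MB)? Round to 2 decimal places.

Audio: 128 kbps = 0.128 Mbps.
documentary: 13.028 Mbps × 4020 s × 1.01 = 52896.3 Mb
podcast episode with video: 5.928 Mbps × 8340 s × 1.01 = 49933.9 Mb
time-lapse clip: 38.128 Mbps × 60 s × 1.01 = 2310.6 Mb
tutorial video: 2.828 Mbps × 2040 s × 1.01 = 5826.8 Mb
interview recording: 8.368 Mbps × 2160 s × 1.01 = 18255.6 Mb
gameplay capture: 25.128 Mbps × 600 s × 1.01 = 15227.6 Mb
Total: 144450.8 Mb = 18056.3 MB.
= 18.06 GB.

18.06 GB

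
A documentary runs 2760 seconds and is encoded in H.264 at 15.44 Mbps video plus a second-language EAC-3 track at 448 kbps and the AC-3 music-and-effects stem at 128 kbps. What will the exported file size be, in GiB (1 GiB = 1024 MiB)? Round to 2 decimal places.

5.15 GiB

Audio total: 448 + 128 = 576 kbps = 0.576 Mbps.
Total bitrate: 15.44 + 0.576 = 16.016 Mbps.
Stream data: 16.016 Mbps × 2760 s = 44204.2 Mb.
44,204 Mb = 5,525,520,000 bytes ÷ 1,073,741,824 = 5.146 GiB.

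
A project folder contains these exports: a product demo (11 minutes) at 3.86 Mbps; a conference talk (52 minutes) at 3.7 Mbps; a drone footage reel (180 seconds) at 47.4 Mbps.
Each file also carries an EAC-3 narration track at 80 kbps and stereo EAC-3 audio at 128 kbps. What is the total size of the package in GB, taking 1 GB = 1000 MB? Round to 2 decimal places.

Audio total: 80 + 128 = 208 kbps = 0.208 Mbps.
product demo: 4.068 Mbps × 660 s = 2684.9 Mb
conference talk: 3.908 Mbps × 3120 s = 12193.0 Mb
drone footage reel: 47.608 Mbps × 180 s = 8569.4 Mb
Total: 23447.3 Mb = 2930.9 MB.
= 2.931 GB.

2.93 GB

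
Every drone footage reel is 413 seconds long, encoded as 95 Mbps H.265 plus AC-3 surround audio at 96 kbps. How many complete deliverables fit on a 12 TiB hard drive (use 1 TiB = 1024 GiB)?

2687

Audio: 96 kbps = 0.096 Mbps.
Total bitrate: 95.096 Mbps.
Per item: 95.096 Mbps × 413 s = 39,275 Mb = 4,909 MB.
Capacity: 12 TiB = 105,553,116 Mb; 2687.56 items → 2687 complete.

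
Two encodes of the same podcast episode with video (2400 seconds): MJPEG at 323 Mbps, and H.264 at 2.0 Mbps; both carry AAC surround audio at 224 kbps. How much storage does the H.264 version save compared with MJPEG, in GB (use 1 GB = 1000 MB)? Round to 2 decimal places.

Audio: 224 kbps = 0.224 Mbps.
MJPEG: 323.224 Mbps × 2400 s = 775737.6 Mb = 96.967 GB.
H.264: 2.224 Mbps × 2400 s = 5337.6 Mb = 0.667 GB.
Saving: 96.967 − 0.667 = 96.300 GB.

96.30 GB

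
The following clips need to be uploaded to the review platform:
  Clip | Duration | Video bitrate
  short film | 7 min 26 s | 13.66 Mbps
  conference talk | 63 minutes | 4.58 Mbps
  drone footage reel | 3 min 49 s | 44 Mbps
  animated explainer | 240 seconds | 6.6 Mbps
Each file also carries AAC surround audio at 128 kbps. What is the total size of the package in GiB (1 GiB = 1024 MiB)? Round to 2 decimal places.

Audio: 128 kbps = 0.128 Mbps.
short film: 13.788 Mbps × 446 s = 6149.4 Mb
conference talk: 4.708 Mbps × 3780 s = 17796.2 Mb
drone footage reel: 44.128 Mbps × 229 s = 10105.3 Mb
animated explainer: 6.728 Mbps × 240 s = 1614.7 Mb
Total: 35665.7 Mb = 4458.2 MB.
= 4.152 GiB.

4.15 GiB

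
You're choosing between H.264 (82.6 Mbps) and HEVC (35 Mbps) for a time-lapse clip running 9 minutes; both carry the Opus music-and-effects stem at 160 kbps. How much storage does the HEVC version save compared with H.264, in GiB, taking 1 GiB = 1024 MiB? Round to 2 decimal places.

9 min = 540 s
Audio: 160 kbps = 0.160 Mbps.
H.264: 82.760 Mbps × 540 s = 44690.4 Mb = 5.203 GiB.
HEVC: 35.160 Mbps × 540 s = 18986.4 Mb = 2.210 GiB.
Saving: 5.203 − 2.210 = 2.992 GiB.

2.99 GiB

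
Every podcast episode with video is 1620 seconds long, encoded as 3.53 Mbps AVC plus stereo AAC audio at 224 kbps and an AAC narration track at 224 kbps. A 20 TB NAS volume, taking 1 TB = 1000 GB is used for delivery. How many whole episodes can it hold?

Audio total: 224 + 224 = 448 kbps = 0.448 Mbps.
Total bitrate: 3.978 Mbps.
Per item: 3.978 Mbps × 1620 s = 6,444 Mb = 805.5 MB.
Capacity: 20 TB = 160,000,000 Mb; 24827.91 items → 24827 complete.

24827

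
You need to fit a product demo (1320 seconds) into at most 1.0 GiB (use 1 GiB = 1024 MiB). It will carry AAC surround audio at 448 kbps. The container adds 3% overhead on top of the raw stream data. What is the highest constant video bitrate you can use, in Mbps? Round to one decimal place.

5.9 Mbps

Budget: 1.0 GiB = 8589.9 Mb.
Stream payload after overhead: 8589.9 / 1.03 = 8339.7 Mb.
Total bitrate budget: 8339.7 Mb / 1320 s = 6.318 Mbps.
Audio: 448 kbps = 0.448 Mbps.
Video: 6.318 − 0.448 = 5.870 Mbps.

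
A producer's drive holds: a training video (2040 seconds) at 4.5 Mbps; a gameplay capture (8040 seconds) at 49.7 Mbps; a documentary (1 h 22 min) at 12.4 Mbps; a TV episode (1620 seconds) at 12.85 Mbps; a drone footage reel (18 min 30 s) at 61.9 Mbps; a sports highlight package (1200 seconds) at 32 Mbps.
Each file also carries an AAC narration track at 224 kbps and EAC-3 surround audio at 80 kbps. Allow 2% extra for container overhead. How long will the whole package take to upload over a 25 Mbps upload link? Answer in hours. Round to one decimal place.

Audio total: 224 + 80 = 304 kbps = 0.304 Mbps.
training video: 4.804 Mbps × 2040 s × 1.02 = 9996.2 Mb
gameplay capture: 50.004 Mbps × 8040 s × 1.02 = 410072.8 Mb
documentary: 12.704 Mbps × 4920 s × 1.02 = 63753.8 Mb
TV episode: 13.154 Mbps × 1620 s × 1.02 = 21735.7 Mb
drone footage reel: 62.204 Mbps × 1110 s × 1.02 = 70427.4 Mb
sports highlight package: 32.304 Mbps × 1200 s × 1.02 = 39540.1 Mb
Total: 615525.9 Mb = 76940.7 MB.
At 25 Mbps: 615525.9 / 25 = 24621 s ≈ 6.84 hours.

6.8 hours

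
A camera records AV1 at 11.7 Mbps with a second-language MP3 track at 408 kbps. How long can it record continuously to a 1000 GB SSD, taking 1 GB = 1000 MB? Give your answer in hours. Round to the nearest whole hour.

Audio: 408 kbps = 0.408 Mbps.
Total bitrate: 11.7 + 0.408 = 12.108 Mbps.
Capacity: 1000 GB = 8,000,000 Mb.
Recording time: 8,000,000 / 12.108 = 660,720 s ≈ 184 hours.

184 hours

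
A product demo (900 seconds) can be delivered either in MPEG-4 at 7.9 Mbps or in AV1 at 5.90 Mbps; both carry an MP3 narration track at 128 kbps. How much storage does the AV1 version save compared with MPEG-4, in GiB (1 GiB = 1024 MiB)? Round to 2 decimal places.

Audio: 128 kbps = 0.128 Mbps.
MPEG-4: 8.028 Mbps × 900 s = 7225.2 Mb = 0.841 GiB.
AV1: 6.028 Mbps × 900 s = 5425.2 Mb = 0.632 GiB.
Saving: 0.841 − 0.632 = 0.210 GiB.

0.21 GiB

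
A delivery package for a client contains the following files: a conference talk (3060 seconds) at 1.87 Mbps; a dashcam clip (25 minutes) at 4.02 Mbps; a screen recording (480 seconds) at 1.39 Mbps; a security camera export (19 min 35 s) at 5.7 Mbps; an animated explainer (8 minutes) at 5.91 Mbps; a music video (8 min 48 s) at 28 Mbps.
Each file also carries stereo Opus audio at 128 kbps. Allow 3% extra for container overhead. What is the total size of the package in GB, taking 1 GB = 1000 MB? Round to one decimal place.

4.8 GB

Audio: 128 kbps = 0.128 Mbps.
conference talk: 1.998 Mbps × 3060 s × 1.03 = 6297.3 Mb
dashcam clip: 4.148 Mbps × 1500 s × 1.03 = 6408.7 Mb
screen recording: 1.518 Mbps × 480 s × 1.03 = 750.5 Mb
security camera export: 5.828 Mbps × 1175 s × 1.03 = 7053.3 Mb
animated explainer: 6.038 Mbps × 480 s × 1.03 = 2985.2 Mb
music video: 28.128 Mbps × 528 s × 1.03 = 15297.1 Mb
Total: 38792.1 Mb = 4849.0 MB.
= 4.849 GB.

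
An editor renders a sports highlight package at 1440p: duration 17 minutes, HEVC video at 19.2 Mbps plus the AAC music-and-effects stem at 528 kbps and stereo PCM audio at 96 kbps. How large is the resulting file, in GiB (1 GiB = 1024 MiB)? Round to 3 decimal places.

17 min = 1020 s
Audio total: 528 + 96 = 624 kbps = 0.624 Mbps.
Total bitrate: 19.2 + 0.624 = 19.824 Mbps.
Stream data: 19.824 Mbps × 1020 s = 20220.5 Mb.
20,220 Mb = 2,527,560,000 bytes ÷ 1,073,741,824 = 2.354 GiB.

2.354 GiB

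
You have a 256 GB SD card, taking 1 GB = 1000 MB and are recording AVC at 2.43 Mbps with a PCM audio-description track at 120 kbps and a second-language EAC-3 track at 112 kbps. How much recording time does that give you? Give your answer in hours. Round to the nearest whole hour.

214 hours

Audio total: 120 + 112 = 232 kbps = 0.232 Mbps.
Total bitrate: 2.43 + 0.232 = 2.662 Mbps.
Capacity: 256 GB = 2,048,000 Mb.
Recording time: 2,048,000 / 2.662 = 769,346 s ≈ 214 hours.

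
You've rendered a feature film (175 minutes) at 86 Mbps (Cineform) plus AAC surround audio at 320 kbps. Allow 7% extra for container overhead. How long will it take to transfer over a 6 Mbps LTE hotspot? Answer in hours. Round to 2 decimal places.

175 min = 10500 s
Audio: 320 kbps = 0.320 Mbps.
Total bitrate: 86.320 Mbps.
File: 86.320 Mbps × 10500 s = 906360.0 Mb.
With 7% container overhead: ×1.07. → 969805.2 Mb.
At 6 Mbps: 969805.2 / 6 = 161634.2 s ≈ 44.9 hours.

44.90 hours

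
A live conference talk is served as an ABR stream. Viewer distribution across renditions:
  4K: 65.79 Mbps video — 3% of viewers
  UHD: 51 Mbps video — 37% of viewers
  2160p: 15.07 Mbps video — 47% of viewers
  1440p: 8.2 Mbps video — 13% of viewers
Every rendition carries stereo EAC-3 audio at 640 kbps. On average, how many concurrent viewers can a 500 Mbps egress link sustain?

16

Audio: 640 kbps = 0.640 Mbps.
Average per-viewer bitrate: 0.03×66.430 + 0.37×51.640 + 0.47×15.710 + 0.13×8.840 = 29.633 Mbps.
500 Mbps = 500.0 Mbps; 500.0 / 29.633 = 16.87 → 16.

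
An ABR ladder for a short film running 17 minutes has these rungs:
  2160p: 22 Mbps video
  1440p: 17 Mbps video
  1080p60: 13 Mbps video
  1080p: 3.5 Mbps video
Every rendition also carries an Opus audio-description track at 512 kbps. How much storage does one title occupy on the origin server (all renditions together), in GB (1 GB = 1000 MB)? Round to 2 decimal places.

7.34 GB

17 min = 1020 s
Audio: 512 kbps = 0.512 Mbps.
Sum of rendition bitrates: (22+0.512) + (17+0.512) + (13+0.512) + (3.5+0.512) = 57.548 Mbps.
× 1020 s = 58,699 Mb = 7,337 MB = 7.337 GB.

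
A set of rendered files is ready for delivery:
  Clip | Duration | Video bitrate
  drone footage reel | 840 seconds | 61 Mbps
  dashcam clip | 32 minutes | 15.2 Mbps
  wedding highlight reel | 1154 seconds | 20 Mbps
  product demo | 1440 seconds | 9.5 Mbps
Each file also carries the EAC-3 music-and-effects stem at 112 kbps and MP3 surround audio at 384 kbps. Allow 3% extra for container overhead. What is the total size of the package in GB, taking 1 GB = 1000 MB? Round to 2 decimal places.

15.43 GB

Audio total: 112 + 384 = 496 kbps = 0.496 Mbps.
drone footage reel: 61.496 Mbps × 840 s × 1.03 = 53206.3 Mb
dashcam clip: 15.696 Mbps × 1920 s × 1.03 = 31040.4 Mb
wedding highlight reel: 20.496 Mbps × 1154 s × 1.03 = 24362.0 Mb
product demo: 9.996 Mbps × 1440 s × 1.03 = 14826.1 Mb
Total: 123434.8 Mb = 15429.3 MB.
= 15.43 GB.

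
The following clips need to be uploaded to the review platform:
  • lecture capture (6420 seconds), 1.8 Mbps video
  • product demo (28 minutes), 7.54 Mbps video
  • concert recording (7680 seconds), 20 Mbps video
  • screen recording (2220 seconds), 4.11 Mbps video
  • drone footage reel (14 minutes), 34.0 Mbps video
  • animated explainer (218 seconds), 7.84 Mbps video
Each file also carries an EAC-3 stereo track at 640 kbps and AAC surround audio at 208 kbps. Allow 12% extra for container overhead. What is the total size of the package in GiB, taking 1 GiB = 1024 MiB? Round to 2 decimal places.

Audio total: 640 + 208 = 848 kbps = 0.848 Mbps.
lecture capture: 2.648 Mbps × 6420 s × 1.12 = 19040.2 Mb
product demo: 8.388 Mbps × 1680 s × 1.12 = 15782.9 Mb
concert recording: 20.848 Mbps × 7680 s × 1.12 = 179326.2 Mb
screen recording: 4.958 Mbps × 2220 s × 1.12 = 12327.6 Mb
drone footage reel: 34.848 Mbps × 840 s × 1.12 = 32785.0 Mb
animated explainer: 8.688 Mbps × 218 s × 1.12 = 2121.3 Mb
Total: 261383.0 Mb = 32672.9 MB.
= 30.43 GiB.

30.43 GiB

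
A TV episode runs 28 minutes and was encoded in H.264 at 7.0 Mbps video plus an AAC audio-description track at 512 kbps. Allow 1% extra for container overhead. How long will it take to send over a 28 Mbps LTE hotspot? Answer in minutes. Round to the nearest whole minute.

28 min = 1680 s
Audio: 512 kbps = 0.512 Mbps.
Total bitrate: 7.512 Mbps.
File: 7.512 Mbps × 1680 s = 12620.2 Mb.
With 1% container overhead: ×1.01. → 12746.4 Mb.
At 28 Mbps: 12746.4 / 28 = 455.2 s ≈ 7.59 minutes.

8 minutes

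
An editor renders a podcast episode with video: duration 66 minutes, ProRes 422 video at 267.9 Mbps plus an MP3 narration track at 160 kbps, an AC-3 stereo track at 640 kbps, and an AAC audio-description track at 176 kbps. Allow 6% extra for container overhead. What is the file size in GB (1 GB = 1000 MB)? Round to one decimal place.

141.1 GB

66 min = 3960 s
Audio total: 160 + 640 + 176 = 976 kbps = 0.976 Mbps.
Total bitrate: 267.9 + 0.976 = 268.876 Mbps.
Stream data: 268.876 Mbps × 3960 s = 1064749.0 Mb.
With 6% container overhead: ×1.06.
1,128,634 Mb ÷ 8 = 141,079 MB → 141.1 GB.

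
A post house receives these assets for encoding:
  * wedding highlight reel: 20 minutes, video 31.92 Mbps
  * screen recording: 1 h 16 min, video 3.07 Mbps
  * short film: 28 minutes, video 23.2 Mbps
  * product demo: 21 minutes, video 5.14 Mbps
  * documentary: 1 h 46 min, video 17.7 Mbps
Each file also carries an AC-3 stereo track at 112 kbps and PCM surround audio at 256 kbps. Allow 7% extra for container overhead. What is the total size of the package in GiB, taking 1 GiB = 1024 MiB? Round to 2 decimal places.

26.89 GiB

Audio total: 112 + 256 = 368 kbps = 0.368 Mbps.
wedding highlight reel: 32.288 Mbps × 1200 s × 1.07 = 41457.8 Mb
screen recording: 3.438 Mbps × 4560 s × 1.07 = 16774.7 Mb
short film: 23.568 Mbps × 1680 s × 1.07 = 42365.8 Mb
product demo: 5.508 Mbps × 1260 s × 1.07 = 7425.9 Mb
documentary: 18.068 Mbps × 6360 s × 1.07 = 122956.4 Mb
Total: 230980.6 Mb = 28872.6 MB.
= 26.89 GiB.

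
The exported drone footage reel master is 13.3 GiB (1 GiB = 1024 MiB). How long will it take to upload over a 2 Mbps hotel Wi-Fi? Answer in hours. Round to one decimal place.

15.9 hours

File: 13.3 GiB = 114246.1 Mb.
At 2 Mbps: 114246.1 / 2 = 57123.1 s ≈ 15.9 hours.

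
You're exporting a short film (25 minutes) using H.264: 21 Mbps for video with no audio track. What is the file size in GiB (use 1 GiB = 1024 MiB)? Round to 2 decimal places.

25 min = 1500 s
Total bitrate: 21 Mbps.
Stream data: 21.000 Mbps × 1500 s = 31500.0 Mb.
31,500 Mb = 3,937,500,000 bytes ÷ 1,073,741,824 = 3.667 GiB.

3.67 GiB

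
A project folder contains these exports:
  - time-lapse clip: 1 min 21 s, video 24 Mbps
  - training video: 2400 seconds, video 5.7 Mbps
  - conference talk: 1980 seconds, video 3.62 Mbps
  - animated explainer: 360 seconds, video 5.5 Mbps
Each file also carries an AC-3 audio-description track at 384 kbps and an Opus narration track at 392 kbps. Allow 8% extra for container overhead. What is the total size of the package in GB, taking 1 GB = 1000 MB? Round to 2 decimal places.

Audio total: 384 + 392 = 776 kbps = 0.776 Mbps.
time-lapse clip: 24.776 Mbps × 81 s × 1.08 = 2167.4 Mb
training video: 6.476 Mbps × 2400 s × 1.08 = 16785.8 Mb
conference talk: 4.396 Mbps × 1980 s × 1.08 = 9400.4 Mb
animated explainer: 6.276 Mbps × 360 s × 1.08 = 2440.1 Mb
Total: 30793.7 Mb = 3849.2 MB.
= 3.849 GB.

3.85 GB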